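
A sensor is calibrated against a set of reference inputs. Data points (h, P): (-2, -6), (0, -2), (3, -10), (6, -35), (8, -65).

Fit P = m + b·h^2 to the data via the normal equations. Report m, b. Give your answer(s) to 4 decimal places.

Setting ∂/∂m … = 0 gives: 5·m + 113·b = -118;  113·m + 5489·b = -5534.
(Σ1 = 5, Σh^2 = 113, Σh^2·h^2 = 5489, ΣP = -118, Σh^2·P = -5534.)
Eliminating b: 5489·(row 1) − 113·(row 2) gives 14676·m = 5489·(-118) − 113·(-5534) = -22360, so m = -5590/3669.
Then b = ((-5534) − 113·(-5590/3669))/5489 = -3584/3669.

m = -1.5236, b = -0.9768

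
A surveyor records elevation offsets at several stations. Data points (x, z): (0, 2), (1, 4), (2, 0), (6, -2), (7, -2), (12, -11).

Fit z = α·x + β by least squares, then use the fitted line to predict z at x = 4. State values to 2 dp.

Entries of AᵀA: Σx·x = 234, Σx = 28, Σ1 = 6.
Right-hand side: Σx·z = -154, Σz = -9.
Eliminating β: 6·(row 1) − 28·(row 2) gives 620·α = 6·(-154) − 28·(-9) = -672, so α = -168/155.
Then β = ((-9) − 28·(-168/155))/6 = 1103/310.
At x = 4: ẑ = (-168/155)·(4) + (1103/310)·(1) = -241/310.

ẑ = -0.78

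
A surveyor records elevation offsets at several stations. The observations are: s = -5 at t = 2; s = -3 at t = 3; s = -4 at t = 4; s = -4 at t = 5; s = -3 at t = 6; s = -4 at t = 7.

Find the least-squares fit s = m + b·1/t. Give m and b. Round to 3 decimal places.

Sums needed: Σ1 = 6, Σ1/t = 223/140, Σ1/t·1/t = 90281/176400.
Moment sums: Σs = -23, Σ1/t·s = -223/35.
XᵀX·[m, b]ᵀ = Xᵀs becomes [[6, 223/140]; [223/140, 90281/176400]]·[m, b]ᵀ = [-23, -223/35]ᵀ.
Δ = 6·(90281/176400) − (223/140)² = 1255/2352.
m = ((-23)·(90281/176400) − (223/140)·(-223/35))/(1255/2352) = -286219/94125; b = (6·(-223/35) − (223/140)·(-23))/(1255/2352) = -18732/6275.

m = -3.041, b = -2.985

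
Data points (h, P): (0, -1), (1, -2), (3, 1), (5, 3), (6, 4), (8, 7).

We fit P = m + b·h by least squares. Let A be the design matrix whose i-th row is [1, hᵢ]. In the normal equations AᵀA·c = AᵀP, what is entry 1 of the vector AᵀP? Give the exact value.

12

Entry 1 ↔ basis 1, so (AᵀP)_{1} = Σᵢ Pᵢ = (1)·(-1) + (1)·(-2) + (1)·(1) + (1)·(3) + (1)·(4) + (1)·(7) = 12.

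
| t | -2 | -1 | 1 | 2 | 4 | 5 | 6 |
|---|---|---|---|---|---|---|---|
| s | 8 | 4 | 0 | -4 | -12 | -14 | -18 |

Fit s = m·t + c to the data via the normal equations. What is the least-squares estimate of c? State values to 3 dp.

From the data, Σt·t = 87, Σt = 15, Σ1 = 7.
Moment sums: Σt·s = -254, Σs = -36.
Normal equations: [[87, 15]; [15, 7]]·[m, c]ᵀ = [-254, -36]ᵀ.
Δ = 87·7 − 15² = 384.
m = ((-254)·7 − 15·(-36))/384 = -619/192; c = (87·(-36) − 15·(-254))/384 = 113/64.

c = 1.766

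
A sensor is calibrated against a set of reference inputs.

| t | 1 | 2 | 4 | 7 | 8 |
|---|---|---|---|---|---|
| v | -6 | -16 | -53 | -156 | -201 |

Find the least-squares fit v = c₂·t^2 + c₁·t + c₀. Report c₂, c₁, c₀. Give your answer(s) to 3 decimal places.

Setting ∂/∂c₂ … = 0 gives: 6770·c₂ + 928·c₁ + 134·c₀ = -21426;  928·c₂ + 134·c₁ + 22·c₀ = -2950;  134·c₂ + 22·c₁ + 5·c₀ = -432.
(Σt^2·t^2 = 6770, Σt^2·t = 928, Σt^2 = 134, Σt·t = 134, Σt = 22, Σ1 = 5, Σt^2·v = -21426, Σt·v = -2950, Σv = -432.)
Row-reducing yields c₂ = -1571/519, c₁ = -347/519, c₀ = -404/173.

c₂ = -3.027, c₁ = -0.669, c₀ = -2.335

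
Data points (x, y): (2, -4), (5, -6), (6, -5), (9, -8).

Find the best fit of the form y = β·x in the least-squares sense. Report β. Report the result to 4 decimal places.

β = -0.9589

Forming MᵀM = [[146]] and Mᵀy = [-140]ᵀ gives MᵀM·[β]ᵀ = Mᵀy.
β = (-140)/146 = -0.958904.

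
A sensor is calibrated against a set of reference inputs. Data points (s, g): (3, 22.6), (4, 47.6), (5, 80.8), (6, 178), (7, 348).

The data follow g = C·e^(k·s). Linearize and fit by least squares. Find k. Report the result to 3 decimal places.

k = 0.679

Let Y = ln g. Fitting Y = k·s + ln C by least squares:
AᵀA = [[135.0000, 25.0000]; [25.0000, 5]], rhs = [118.8212, 22.4067]ᵀ  (here Σs = 25.0000, Σ(s)² = 135.0000, Σln g = 22.4067, Σs·ln g = 118.8212).
Δ = 135.0000·5 − (25.0000)² = 50.0000; k = (118.8212·5 − 25.0000·22.4067)/50.0000 = 0.67875, ln C = (135.0000·22.4067 − 25.0000·118.8212)/50.0000 = 1.08762.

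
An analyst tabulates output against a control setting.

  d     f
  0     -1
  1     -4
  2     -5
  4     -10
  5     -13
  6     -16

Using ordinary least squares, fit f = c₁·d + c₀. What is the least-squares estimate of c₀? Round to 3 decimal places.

The normal equations are: 82·c₁ + 18·c₀ = -215;  18·c₁ + 6·c₀ = -49.
Δ = 82·6 − 18² = 168.
c₁ = ((-215)·6 − 18·(-49))/168 = -17/7; c₀ = (82·(-49) − 18·(-215))/168 = -37/42.

c₀ = -0.881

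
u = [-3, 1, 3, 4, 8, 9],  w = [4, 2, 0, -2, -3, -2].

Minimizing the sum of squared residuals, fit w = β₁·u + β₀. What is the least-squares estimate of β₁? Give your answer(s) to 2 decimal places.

MᵀM·[β₁, β₀]ᵀ = Mᵀw reads: 180·β₁ + 22·β₀ = -60;  22·β₁ + 6·β₀ = -1.
det = 180·6 − 22² = 596.
β₁ = ((-60)·6 − 22·(-1))/596 = -169/298; β₀ = (180·(-1) − 22·(-60))/596 = 285/149.

β₁ = -0.57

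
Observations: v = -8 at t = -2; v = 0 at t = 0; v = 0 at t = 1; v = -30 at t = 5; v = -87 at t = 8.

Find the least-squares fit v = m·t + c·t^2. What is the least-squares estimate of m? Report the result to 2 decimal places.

m = 1.40

MᵀM·[m, c]ᵀ = Mᵀv reads: 94·m + 630·c = -830;  630·m + 4738·c = -6350.
Δ = 94·4738 − 630² = 48472.
m = ((-830)·4738 − 630·(-6350))/48472 = 8495/6059; c = (94·(-6350) − 630·(-830))/48472 = -9250/6059.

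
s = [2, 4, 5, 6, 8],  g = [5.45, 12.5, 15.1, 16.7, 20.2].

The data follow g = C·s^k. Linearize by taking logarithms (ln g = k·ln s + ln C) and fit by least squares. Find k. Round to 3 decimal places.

k = 0.959

Linearized form: ln g = k·ln s + ln C. From the 5 transformed points,
Σln s = 7.5601, Σ(ln s)² = 12.5270, Σln g = 12.7571, Σln s·ln g = 20.3405.
Equations: 12.5270·k + 7.5601·ln C = 20.3405;  7.5601·k + 5·ln C = 12.7571.
Δ = 12.5270·5 − (7.5601)² = 5.4804; k = (20.3405·5 − 7.5601·12.7571)/5.4804 = 0.95937, ln C = (12.5270·12.7571 − 7.5601·20.3405)/5.4804 = 1.10084.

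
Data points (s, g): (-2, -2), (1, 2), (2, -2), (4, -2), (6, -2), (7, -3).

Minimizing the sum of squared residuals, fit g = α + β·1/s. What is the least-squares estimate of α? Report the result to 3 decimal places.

With design matrix M, MᵀM = [[6, 131/84]; [131/84, 11365/7056]] and Mᵀg = [-9, 31/42]ᵀ.
Determinant 6·(11365/7056) − (131/84)² = 51029/7056.
α = ((-9)·(11365/7056) − (131/84)·(31/42))/(51029/7056) = -10037/4639; β = (6·(31/42) − (131/84)·(-9))/(51029/7056) = 11844/4639.

α = -2.164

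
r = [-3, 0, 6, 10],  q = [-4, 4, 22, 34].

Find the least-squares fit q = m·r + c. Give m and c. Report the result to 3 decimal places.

With design matrix M, MᵀM = [[145, 13]; [13, 4]] and Mᵀq = [484, 56]ᵀ.
Determinant 145·4 − 13² = 411.
m = (484·4 − 13·56)/411 = 1208/411; c = (145·56 − 13·484)/411 = 1828/411.

m = 2.939, c = 4.448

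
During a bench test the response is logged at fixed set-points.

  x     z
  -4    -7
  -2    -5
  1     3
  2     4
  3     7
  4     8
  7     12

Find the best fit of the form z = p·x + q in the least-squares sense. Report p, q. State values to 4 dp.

Forming AᵀA = [[99, 11]; [11, 7]] and Aᵀz = [186, 22]ᵀ gives AᵀA·[p, q]ᵀ = Aᵀz.
Eliminating q: 7·(row 1) − 11·(row 2) gives 572·p = 7·186 − 11·22 = 1060, so p = 265/143.
Then q = (22 − 11·(265/143))/7 = 3/13.

p = 1.8531, q = 0.2308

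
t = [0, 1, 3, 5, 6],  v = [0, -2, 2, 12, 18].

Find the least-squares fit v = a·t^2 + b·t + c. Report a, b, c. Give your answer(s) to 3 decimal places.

From the data, Σt^2·t^2 = 2003, Σt^2·t = 369, Σt^2 = 71, Σt·t = 71, Σt = 15, Σ1 = 5.
For Xᵀv: Σt^2·v = 964, Σt·v = 172, Σv = 30.
Normal equations: [[2003, 369, 71]; [369, 71, 15]; [71, 15, 5]]·[a, b, c]ᵀ = [964, 172, 30]ᵀ.
Solving the 3×3 system (Gaussian elimination) gives a = 115/147, b = -981/637, c = -934/1911.

a = 0.782, b = -1.540, c = -0.489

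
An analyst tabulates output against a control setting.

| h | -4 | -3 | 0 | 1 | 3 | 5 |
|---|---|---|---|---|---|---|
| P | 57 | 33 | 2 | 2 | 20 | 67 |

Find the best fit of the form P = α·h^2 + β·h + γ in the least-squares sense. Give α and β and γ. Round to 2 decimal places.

α = 3.02, β = -1.97, γ = 0.67

Sums needed: Σh^2·h^2 = 1044, Σh^2·h = 62, Σh^2 = 60, Σh·h = 60, Σh = 2, Σ1 = 6.
Right-hand side: Σh^2·P = 3066, Σh·P = 70, ΣP = 181.
Inverting the 3×3 Gram matrix, [α, β, γ]ᵀ = [22235/7374, -2423/1229, 4945/7374]ᵀ.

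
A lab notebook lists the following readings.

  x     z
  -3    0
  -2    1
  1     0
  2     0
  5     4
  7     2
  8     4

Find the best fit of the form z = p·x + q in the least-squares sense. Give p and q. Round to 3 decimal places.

p = 0.326, q = 0.734

Forming MᵀM = [[156, 18]; [18, 7]] and Mᵀz = [64, 11]ᵀ gives MᵀM·[p, q]ᵀ = Mᵀz.
Eliminating q: 7·(row 1) − 18·(row 2) gives 768·p = 7·64 − 18·11 = 250, so p = 125/384.
Then q = (11 − 18·(125/384))/7 = 47/64.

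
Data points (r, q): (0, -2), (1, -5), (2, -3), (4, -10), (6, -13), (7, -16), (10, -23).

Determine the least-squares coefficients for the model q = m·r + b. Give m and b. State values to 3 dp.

m = -2.098, b = -1.295

Forming AᵀA = [[206, 30]; [30, 7]] and Aᵀq = [-471, -72]ᵀ gives AᵀA·[m, b]ᵀ = Aᵀq.
det = 206·7 − 30² = 542.
m = ((-471)·7 − 30·(-72))/542 = -1137/542; b = (206·(-72) − 30·(-471))/542 = -351/271.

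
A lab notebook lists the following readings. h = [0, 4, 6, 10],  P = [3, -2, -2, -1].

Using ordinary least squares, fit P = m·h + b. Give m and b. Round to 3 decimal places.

Compute the Gram sums: Σh·h = 152, Σh = 20, Σ1 = 4.
For XᵀP: Σh·P = -30, ΣP = -2.
XᵀX·[m, b]ᵀ = XᵀP becomes [[152, 20]; [20, 4]]·[m, b]ᵀ = [-30, -2]ᵀ.
Δ = 152·4 − 20² = 208.
m = ((-30)·4 − 20·(-2))/208 = -5/13; b = (152·(-2) − 20·(-30))/208 = 37/26.

m = -0.385, b = 1.423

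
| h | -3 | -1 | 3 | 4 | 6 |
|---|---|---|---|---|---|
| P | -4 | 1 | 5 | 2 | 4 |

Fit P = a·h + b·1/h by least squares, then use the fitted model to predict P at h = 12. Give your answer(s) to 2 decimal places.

P̂ = 10.53

MᵀM·[a, b]ᵀ = MᵀP reads: 71·a + 5·b = 58;  5·a + (21/16)·b = 19/6.
(Σh·h = 71, Σh·1/h = 5, Σ1/h·1/h = 21/16, Σh·P = 58, Σ1/h·P = 19/6.)
det = 71·(21/16) − 5² = 1091/16.
a = (58·(21/16) − 5·(19/6))/(1091/16) = 2894/3273; b = (71·(19/6) − 5·58)/(1091/16) = -3128/3273.
At h = 12: P̂ = (2894/3273)·(12) + (-3128/3273)·(1/12) = 103402/9819.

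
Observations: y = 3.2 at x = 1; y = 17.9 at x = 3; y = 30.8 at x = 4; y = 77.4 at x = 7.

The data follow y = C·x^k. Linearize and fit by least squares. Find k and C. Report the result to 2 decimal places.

Let Y = ln y. Fitting Y = k·ln x + ln C by least squares:
XᵀX = [[6.9153, 4.4308]; [4.4308, 4]], rhs = [16.3836, 11.8245]ᵀ  (here Σln x = 4.4308, Σ(ln x)² = 6.9153, Σln y = 11.8245, Σln x·ln y = 16.3836).
Δ = 6.9153·4 − (4.4308)² = 8.0292; k = (16.3836·4 − 4.4308·11.8245)/8.0292 = 1.63681, ln C = (6.9153·11.8245 − 4.4308·16.3836)/8.0292 = 1.14301, so C = exp(1.14301) = 3.13619.

k = 1.64, C = 3.14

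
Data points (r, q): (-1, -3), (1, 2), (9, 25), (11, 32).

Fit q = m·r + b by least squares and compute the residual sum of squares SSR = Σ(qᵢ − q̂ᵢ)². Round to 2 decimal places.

SSR = 1.04

Sums needed: Σr·r = 204, Σr = 20, Σ1 = 4.
Right-hand side: Σr·q = 582, Σq = 56.
So XᵀX·[m, b]ᵀ = Xᵀq: [[204, 20]; [20, 4]]·[m, b]ᵀ = [582, 56]ᵀ.
Δ = 204·4 − 20² = 416.
m = (582·4 − 20·56)/416 = 151/52; b = (204·56 − 20·582)/416 = -27/52.
Residuals: 11/26, -5/13, -8/13, 15/26; SSR = 27/26.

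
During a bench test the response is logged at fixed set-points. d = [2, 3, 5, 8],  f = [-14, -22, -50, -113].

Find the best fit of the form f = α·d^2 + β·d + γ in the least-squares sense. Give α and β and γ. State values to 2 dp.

α = -1.52, β = -1.34, γ = -4.89

From the data, Σd^2·d^2 = 4818, Σd^2·d = 672, Σd^2 = 102, Σd·d = 102, Σd = 18, Σ1 = 4.
Moment sums: Σd^2·f = -8736, Σd·f = -1248, Σf = -199.
AᵀA·[α, β, γ]ᵀ = Aᵀf becomes [[4818, 672, 102]; [672, 102, 18]; [102, 18, 4]]·[α, β, γ]ᵀ = [-8736, -1248, -199]ᵀ.
Solving the 3×3 system (Gaussian elimination) gives α = -67/44, β = -59/44, γ = -215/44.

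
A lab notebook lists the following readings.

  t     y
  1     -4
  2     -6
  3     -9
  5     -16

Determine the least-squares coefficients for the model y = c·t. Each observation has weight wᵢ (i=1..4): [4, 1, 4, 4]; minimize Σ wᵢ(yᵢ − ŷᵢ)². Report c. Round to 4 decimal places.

c = -3.1667

Setting ∂/∂c … = 0 gives: 144·c = -456.
Hence c = -456 / 144 ≈ -3.16667.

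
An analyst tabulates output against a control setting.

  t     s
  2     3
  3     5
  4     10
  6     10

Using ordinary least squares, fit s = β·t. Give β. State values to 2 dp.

β = 1.86

The normal equations are: 65·β = 121.
β = 121/65 = 1.86154.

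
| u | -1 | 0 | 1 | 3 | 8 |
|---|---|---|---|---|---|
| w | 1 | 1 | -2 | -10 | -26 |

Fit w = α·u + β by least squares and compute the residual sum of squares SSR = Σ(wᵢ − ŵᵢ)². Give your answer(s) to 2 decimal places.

With design matrix X, XᵀX = [[75, 11]; [11, 5]] and Xᵀw = [-241, -36]ᵀ.
det = 75·5 − 11² = 254.
α = ((-241)·5 − 11·(-36))/254 = -809/254; β = (75·(-36) − 11·(-241))/254 = -49/254.
Residuals: -253/127, 303/254, 175/127, -32/127, -83/254; SSR = 1895/254.

SSR = 7.46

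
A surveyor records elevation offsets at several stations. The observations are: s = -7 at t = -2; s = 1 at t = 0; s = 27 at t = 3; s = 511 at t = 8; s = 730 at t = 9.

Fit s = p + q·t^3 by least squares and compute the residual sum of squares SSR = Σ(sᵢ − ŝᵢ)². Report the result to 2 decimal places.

MᵀM·[p, q]ᵀ = Mᵀs reads: 5·p + 1260·q = 1262;  1260·p + 794378·q = 794587.
(Σ1 = 5, Σt^3 = 1260, Σt^3·t^3 = 794378, Σs = 1262, Σt^3·s = 794587.)
Eliminating q: 794378·(row 1) − 1260·(row 2) gives 2384290·p = 794378·1262 − 1260·794587 = 1325416, so p = 662708/1192145.
Then q = (794587 − 1260·(662708/1192145))/794378 = 476563/476858.
Residuals: 523537/1192145, 529437/1192145, -1285591/2384290, -1477253/1192145, 2134149/2384290; SSR = 7194603/2384290.

SSR = 3.02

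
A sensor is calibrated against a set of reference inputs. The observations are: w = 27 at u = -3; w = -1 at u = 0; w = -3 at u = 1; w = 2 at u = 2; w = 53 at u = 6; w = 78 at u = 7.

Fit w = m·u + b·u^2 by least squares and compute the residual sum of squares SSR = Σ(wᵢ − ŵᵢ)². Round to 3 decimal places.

SSR = 6.667

The normal system AᵀA·[m, b]ᵀ = Aᵀw is [[99, 541]; [541, 3795]]·[m, b]ᵀ = [784, 5978]ᵀ.
det = 99·3795 − 541² = 83024.
m = (784·3795 − 541·5978)/83024 = -129409/41512; b = (99·5978 − 541·784)/83024 = 83839/41512.
Residuals: -10977/20756, -1, -39483/20756, 3243/20756, -20807/20756, 4461/5189; SSR = 138373/20756.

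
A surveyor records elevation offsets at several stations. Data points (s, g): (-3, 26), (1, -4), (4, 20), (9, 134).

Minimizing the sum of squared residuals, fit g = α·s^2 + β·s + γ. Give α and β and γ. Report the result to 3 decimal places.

MᵀM·[α, β, γ]ᵀ = Mᵀg reads: 6899·α + 767·β + 107·γ = 11404;  767·α + 107·β + 11·γ = 1204;  107·α + 11·β + 4·γ = 176.
Row-reducing yields α = 9641/4796, β = -14393/4796, γ = -1823/1199.

α = 2.010, β = -3.001, γ = -1.520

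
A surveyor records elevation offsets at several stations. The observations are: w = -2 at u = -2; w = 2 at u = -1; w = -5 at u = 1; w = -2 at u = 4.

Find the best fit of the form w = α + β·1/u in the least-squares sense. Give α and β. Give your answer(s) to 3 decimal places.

The normal system MᵀM·[α, β]ᵀ = Mᵀw is [[4, -1/4]; [-1/4, 37/16]]·[α, β]ᵀ = [-7, -13/2]ᵀ.
Eliminating β: (37/16)·(row 1) − (-1/4)·(row 2) gives (147/16)·α = (37/16)·(-7) − (-1/4)·(-13/2) = -285/16, so α = -95/49.
Then β = ((-13/2) − (-1/4)·(-95/49))/(37/16) = -148/49.

α = -1.939, β = -3.020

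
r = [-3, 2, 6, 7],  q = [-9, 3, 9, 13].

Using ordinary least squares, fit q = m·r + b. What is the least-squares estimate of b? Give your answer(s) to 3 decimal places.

b = -2.290

Compute the Gram sums: Σr·r = 98, Σr = 12, Σ1 = 4.
Right-hand side: Σr·q = 178, Σq = 16.
So XᵀX·[m, b]ᵀ = Xᵀq: [[98, 12]; [12, 4]]·[m, b]ᵀ = [178, 16]ᵀ.
Eliminating b: 4·(row 1) − 12·(row 2) gives 248·m = 4·178 − 12·16 = 520, so m = 65/31.
Then b = (16 − 12·(65/31))/4 = -71/31.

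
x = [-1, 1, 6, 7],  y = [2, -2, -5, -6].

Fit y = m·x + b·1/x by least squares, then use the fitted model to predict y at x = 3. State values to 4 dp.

ŷ = -2.8509

Normal-equation sums: Σx·x = 87, Σx·1/x = 4, Σ1/x·1/x = 3613/1764.
For Mᵀy: Σx·y = -76, Σ1/x·y = -239/42.
So MᵀM·[m, b]ᵀ = Mᵀy: [[87, 4]; [4, 3613/1764]]·[m, b]ᵀ = [-76, -239/42]ᵀ.
det = 87·(3613/1764) − 4² = 95369/588.
m = ((-76)·(3613/1764) − 4·(-239/42))/(95369/588) = -234436/286107; b = (87·(-239/42) − 4·(-76))/(95369/588) = -112350/95369.
At x = 3: ŷ = (-234436/286107)·(3) + (-112350/95369)·(1/3) = -271886/95369.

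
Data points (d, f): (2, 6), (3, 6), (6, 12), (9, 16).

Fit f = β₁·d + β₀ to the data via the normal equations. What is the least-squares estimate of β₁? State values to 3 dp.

Entries of MᵀM: Σd·d = 130, Σd = 20, Σ1 = 4.
And Σd·f = 246, Σf = 40.
det = 130·4 − 20² = 120.
β₁ = (246·4 − 20·40)/120 = 23/15; β₀ = (130·40 − 20·246)/120 = 7/3.

β₁ = 1.533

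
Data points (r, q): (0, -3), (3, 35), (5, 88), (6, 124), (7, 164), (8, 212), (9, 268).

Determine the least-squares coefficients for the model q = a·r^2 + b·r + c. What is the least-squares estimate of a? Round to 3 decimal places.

Entries of AᵀA: Σr^2·r^2 = 15060, Σr^2·r = 1952, Σr^2 = 264, Σr·r = 264, Σr = 38, Σ1 = 7.
Right-hand side: Σr^2·q = 50291, Σr·q = 6545, Σq = 888.
AᵀA·[a, b, c]ᵀ = Aᵀq becomes [[15060, 1952, 264]; [1952, 264, 38]; [264, 38, 7]]·[a, b, c]ᵀ = [50291, 6545, 888]ᵀ.
Inverting the 3×3 Gram matrix, [a, b, c]ᵀ = [131091/44324, 145823/44324, -8057/3166]ᵀ.

a = 2.958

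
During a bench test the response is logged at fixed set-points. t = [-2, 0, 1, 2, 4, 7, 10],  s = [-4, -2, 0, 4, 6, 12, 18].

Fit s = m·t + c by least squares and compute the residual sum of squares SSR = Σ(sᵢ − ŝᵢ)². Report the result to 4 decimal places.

SSR = 4.2071

AᵀA·[m, c]ᵀ = Aᵀs reads: 174·m + 22·c = 304;  22·m + 7·c = 34.
(Σt·t = 174, Σt = 22, Σ1 = 7, Σt·s = 304, Σs = 34.)
Eliminating c: 7·(row 1) − 22·(row 2) gives 734·m = 7·304 − 22·34 = 1380, so m = 690/367.
Then c = (34 − 22·(690/367))/7 = -386/367.
Residuals: 298/367, -348/367, -304/367, 474/367, -172/367, -40/367, 92/367; SSR = 1544/367.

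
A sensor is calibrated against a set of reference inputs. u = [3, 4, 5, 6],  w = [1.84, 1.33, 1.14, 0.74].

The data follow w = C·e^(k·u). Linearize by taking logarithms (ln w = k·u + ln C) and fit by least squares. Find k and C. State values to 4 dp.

k = -0.2887, C = 4.3941

Linearized form: ln w = k·u + ln C. From the 4 transformed points,
Σu = 18.0000, Σ(u)² = 86.0000, Σln w = 0.7249, Σu·ln w = 1.8185.
Equations: 86.0000·k + 18.0000·ln C = 1.8185;  18.0000·k + 4·ln C = 0.7249.
Solving (det = 20.0000): k = -0.28868, ln C = 1.48026, so C = exp(1.48026) = 4.39409.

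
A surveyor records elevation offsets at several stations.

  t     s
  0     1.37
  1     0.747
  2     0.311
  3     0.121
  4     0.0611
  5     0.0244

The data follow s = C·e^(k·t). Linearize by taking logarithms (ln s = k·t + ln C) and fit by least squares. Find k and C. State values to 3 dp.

k = -0.817, C = 1.514

With ln sᵢ as the transformed response and tᵢ as the regressor:
Over the data: Σt = 15.0000, Σ(t)² = 55.0000, Σln s = -9.7652, Σt·ln s = -38.7103.
Normal system: [[55.0000, 15.0000]; [15.0000, 6]]·[k, ln C]ᵀ = [-38.7103, -9.7652]ᵀ.
Δ = 55.0000·6 − (15.0000)² = 105.0000; k = (-38.7103·6 − 15.0000·-9.7652)/105.0000 = -0.81699, ln C = (55.0000·-9.7652 − 15.0000·-38.7103)/105.0000 = 0.41493, so C = exp(0.41493) = 1.51427.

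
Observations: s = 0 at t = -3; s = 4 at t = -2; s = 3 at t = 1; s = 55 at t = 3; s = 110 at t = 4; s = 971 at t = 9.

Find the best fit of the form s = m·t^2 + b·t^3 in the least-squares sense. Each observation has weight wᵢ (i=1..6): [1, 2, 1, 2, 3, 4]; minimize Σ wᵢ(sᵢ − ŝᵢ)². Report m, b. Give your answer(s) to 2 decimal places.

m = 2.92, b = 1.01

Normal-equation sums: Σwᵢ·t^2·t^2 = 27288, Σwᵢ·t^2·t^3 = 239448, Σwᵢ·t^3·t^3 = 2140368.
For AᵀWs: Σwᵢ·t^2·s = 320909, Σwᵢ·t^3·s = 2855465.
So AᵀWA·[m, b]ᵀ = AᵀWs: [[27288, 239448]; [239448, 2140368]]·[m, b]ᵀ = [320909, 2855465]ᵀ.
Eliminating b: 2140368·(row 1) − 239448·(row 2) gives 1071017280·m = 2140368·320909 − 239448·2855465 = 3127971192, so m = 130332133/44625720.
Then b = (2855465 − 239448·(130332133/44625720))/2140368 = 11238653/11156430.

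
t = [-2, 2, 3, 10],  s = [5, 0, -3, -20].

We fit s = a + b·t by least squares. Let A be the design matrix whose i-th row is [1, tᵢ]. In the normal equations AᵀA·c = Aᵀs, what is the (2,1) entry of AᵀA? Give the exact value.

13

Row 2 ↔ basis t, column 1 ↔ basis 1, so (AᵀA)_{2,1} = Σᵢ t = (-2)·(1) + (2)·(1) + (3)·(1) + (10)·(1) = 13.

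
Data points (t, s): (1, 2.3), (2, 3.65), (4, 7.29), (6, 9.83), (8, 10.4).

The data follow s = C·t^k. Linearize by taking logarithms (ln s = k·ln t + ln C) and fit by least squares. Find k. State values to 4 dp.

Linearized form: ln s = k·ln t + ln C. From the 5 transformed points,
XᵀX = [[9.9367, 5.9506]; [5.9506, 5]], rhs = [12.6159, 8.7414]ᵀ  (here Σln t = 5.9506, Σ(ln t)² = 9.9367, Σln s = 8.7414, Σln t·ln s = 12.6159).
Slope k = (n·Σln t·ln s − Σln t·Σln s)/(n·Σ(ln t)² − (Σln t)²) = (5·12.6159 − 5.9506·8.7414)/14.2736 = 0.77505; ln C = (Σln s − k·Σln t)/n = 0.82587.

k = 0.7751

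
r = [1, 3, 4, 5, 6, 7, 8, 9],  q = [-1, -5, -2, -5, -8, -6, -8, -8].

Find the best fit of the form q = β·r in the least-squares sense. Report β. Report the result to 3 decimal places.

β = -0.979

Entries of AᵀA: Σr·r = 281.
And Σr·q = -275.
So AᵀA·[β]ᵀ = Aᵀq: [[281]]·[β]ᵀ = [-275]ᵀ.
Hence β = -275 / 281 ≈ -0.978648.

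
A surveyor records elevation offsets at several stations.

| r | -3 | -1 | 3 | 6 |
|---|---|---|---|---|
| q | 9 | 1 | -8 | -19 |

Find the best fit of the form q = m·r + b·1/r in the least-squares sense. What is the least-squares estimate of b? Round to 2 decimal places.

Compute the Gram sums: Σr·r = 55, Σr·1/r = 4, Σ1/r·1/r = 5/4.
Right-hand side: Σr·q = -166, Σ1/r·q = -59/6.
XᵀX·[m, b]ᵀ = Xᵀq becomes [[55, 4]; [4, 5/4]]·[m, b]ᵀ = [-166, -59/6]ᵀ.
Δ = 55·(5/4) − 4² = 211/4.
m = ((-166)·(5/4) − 4·(-59/6))/(211/4) = -2018/633; b = (55·(-59/6) − 4·(-166))/(211/4) = 1478/633.

b = 2.33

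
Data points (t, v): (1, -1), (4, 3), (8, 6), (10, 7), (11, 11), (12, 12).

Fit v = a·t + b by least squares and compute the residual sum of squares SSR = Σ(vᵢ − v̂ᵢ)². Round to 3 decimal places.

Sums needed: Σt·t = 446, Σt = 46, Σ1 = 6.
Right-hand side: Σt·v = 394, Σv = 38.
MᵀM·[a, b]ᵀ = Mᵀv becomes [[446, 46]; [46, 6]]·[a, b]ᵀ = [394, 38]ᵀ.
Determinant 446·6 − 46² = 560.
a = (394·6 − 46·38)/560 = 11/10; b = (446·38 − 46·394)/560 = -21/10.
Residuals: 0, 7/10, -7/10, -19/10, 1, 9/10; SSR = 32/5.

SSR = 6.400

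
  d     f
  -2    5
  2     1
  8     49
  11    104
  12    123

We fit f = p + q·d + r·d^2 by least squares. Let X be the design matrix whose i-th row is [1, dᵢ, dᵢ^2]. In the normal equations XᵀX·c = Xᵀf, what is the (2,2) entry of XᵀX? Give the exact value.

337

Row 2 ↔ basis d, column 2 ↔ basis d, so (XᵀX)_{2,2} = Σᵢ (d)·(d) = (-2)·(-2) + (2)·(2) + (8)·(8) + (11)·(11) + (12)·(12) = 337.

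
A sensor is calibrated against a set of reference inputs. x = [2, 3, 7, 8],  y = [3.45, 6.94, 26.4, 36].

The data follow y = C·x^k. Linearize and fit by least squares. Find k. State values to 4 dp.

k = 1.6573

With ln yᵢ as the transformed response and ln xᵢ as the regressor:
Σln x = 5.8171, Σ(ln x)² = 9.7980, Σln y = 10.0326, Σln x·ln y = 16.8081.
Normal system: [[9.7980, 5.8171]; [5.8171, 4]]·[k, ln C]ᵀ = [16.8081, 10.0326]ᵀ.
Solving (det = 5.3534): k = 1.65725, ln C = 0.09804.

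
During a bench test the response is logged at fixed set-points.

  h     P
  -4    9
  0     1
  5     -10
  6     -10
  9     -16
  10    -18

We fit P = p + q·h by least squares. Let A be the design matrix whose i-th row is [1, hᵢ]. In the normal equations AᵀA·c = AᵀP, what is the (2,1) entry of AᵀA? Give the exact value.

Row 2 ↔ basis h, column 1 ↔ basis 1, so (AᵀA)_{2,1} = Σᵢ h = (-4)·(1) + (0)·(1) + (5)·(1) + (6)·(1) + (9)·(1) + (10)·(1) = 26.

26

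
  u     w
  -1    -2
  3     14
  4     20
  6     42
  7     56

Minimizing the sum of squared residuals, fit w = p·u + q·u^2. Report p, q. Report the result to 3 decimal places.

p = 1.821, q = 0.872

The normal system XᵀX·[p, q]ᵀ = Xᵀw is [[111, 649]; [649, 4035]]·[p, q]ᵀ = [768, 4700]ᵀ.
det = 111·4035 − 649² = 26684.
p = (768·4035 − 649·4700)/26684 = 1735/953; q = (111·4700 − 649·768)/26684 = 831/953.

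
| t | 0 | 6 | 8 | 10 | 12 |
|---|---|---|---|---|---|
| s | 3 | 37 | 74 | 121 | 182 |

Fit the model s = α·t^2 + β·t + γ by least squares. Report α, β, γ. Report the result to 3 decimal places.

α = 1.530, β = -3.448, γ = 2.975

Normal-equation sums: Σt^2·t^2 = 36128, Σt^2·t = 3456, Σt^2 = 344, Σt·t = 344, Σt = 36, Σ1 = 5.
For Mᵀs: Σt^2·s = 44376, Σt·s = 4208, Σs = 417.
So MᵀM·[α, β, γ]ᵀ = Mᵀs: [[36128, 3456, 344]; [3456, 344, 36]; [344, 36, 5]]·[α, β, γ]ᵀ = [44376, 4208, 417]ᵀ.
Solving the 3×3 system (Gaussian elimination) gives α = 1949/1274, β = -4393/1274, γ = 1895/637.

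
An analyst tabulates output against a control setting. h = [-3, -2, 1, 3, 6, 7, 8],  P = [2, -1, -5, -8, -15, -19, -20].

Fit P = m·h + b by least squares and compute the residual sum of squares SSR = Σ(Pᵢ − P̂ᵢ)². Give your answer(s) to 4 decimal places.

SSR = 7.3831

MᵀM·[m, b]ᵀ = MᵀP reads: 172·m + 20·b = -416;  20·m + 7·b = -66.
(Σh·h = 172, Σh = 20, Σ1 = 7, Σh·P = -416, ΣP = -66.)
Determinant 172·7 − 20² = 804.
m = ((-416)·7 − 20·(-66))/804 = -398/201; b = (172·(-66) − 20·(-416))/804 = -758/201.
Residuals: -34/201, -239/201, 151/201, 344/201, 131/201, -275/201, -26/67; SSR = 1484/201.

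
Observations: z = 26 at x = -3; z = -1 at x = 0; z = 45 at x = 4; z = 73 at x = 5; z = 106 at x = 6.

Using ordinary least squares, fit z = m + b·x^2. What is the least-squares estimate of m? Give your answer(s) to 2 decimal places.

From the data, Σ1 = 5, Σx^2 = 86, Σx^2·x^2 = 2258.
For Aᵀz: Σz = 249, Σx^2·z = 6595.
So AᵀA·[m, b]ᵀ = Aᵀz: [[5, 86]; [86, 2258]]·[m, b]ᵀ = [249, 6595]ᵀ.
Determinant 5·2258 − 86² = 3894.
m = (249·2258 − 86·6595)/3894 = -224/177; b = (5·6595 − 86·249)/3894 = 1051/354.

m = -1.27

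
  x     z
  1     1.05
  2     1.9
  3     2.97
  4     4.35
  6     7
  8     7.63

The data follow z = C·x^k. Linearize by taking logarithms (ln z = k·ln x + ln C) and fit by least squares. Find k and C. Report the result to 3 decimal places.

With ln zᵢ as the transformed response and ln xᵢ as the regressor:
AᵀA = [[11.1437, 7.0493]; [7.0493, 6]], rhs = [11.3911, 7.2274]ᵀ  (here Σln x = 7.0493, Σ(ln x)² = 11.1437, Σln z = 7.2274, Σln x·ln z = 11.3911).
Slope k = (n·Σln x·ln z − Σln x·Σln z)/(n·Σ(ln x)² − (Σln x)²) = (6·11.3911 − 7.0493·7.2274)/17.1702 = 1.01333; ln C = (Σln z − k·Σln x)/n = 0.01403, so C = exp(0.01403) = 1.01413.

k = 1.013, C = 1.014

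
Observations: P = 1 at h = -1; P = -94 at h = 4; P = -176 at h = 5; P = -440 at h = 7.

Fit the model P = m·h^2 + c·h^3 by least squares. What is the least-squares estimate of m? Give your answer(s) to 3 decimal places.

Compute the Gram sums: Σh^2·h^2 = 3283, Σh^2·h^3 = 20955, Σh^3·h^3 = 137371.
Right-hand side: Σh^2·P = -27463, Σh^3·P = -178937.
So AᵀA·[m, c]ᵀ = AᵀP: [[3283, 20955]; [20955, 137371]]·[m, c]ᵀ = [-27463, -178937]ᵀ.
Eliminating c: 137371·(row 1) − 20955·(row 2) gives 11876968·m = 137371·(-27463) − 20955·(-178937) = -22994938, so m = -11497469/5938484.
Then c = ((-178937) − 20955·(-11497469/5938484))/137371 = -5981503/5938484.

m = -1.936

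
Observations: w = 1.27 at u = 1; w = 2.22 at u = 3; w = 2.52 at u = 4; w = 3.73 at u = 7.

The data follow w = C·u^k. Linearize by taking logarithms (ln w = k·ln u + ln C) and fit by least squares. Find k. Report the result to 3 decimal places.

Taking logs, ln w = k·ln u + ln C, so regress ln w on ln u.
Σln u = 4.4308, Σ(ln u)² = 6.9153, Σln w = 3.2772, Σln u·ln w = 4.7191.
Equations: 6.9153·k + 4.4308·ln C = 4.7191;  4.4308·k + 4·ln C = 3.2772.
Solving (det = 8.0292): k = 0.54247, ln C = 0.21840.

k = 0.542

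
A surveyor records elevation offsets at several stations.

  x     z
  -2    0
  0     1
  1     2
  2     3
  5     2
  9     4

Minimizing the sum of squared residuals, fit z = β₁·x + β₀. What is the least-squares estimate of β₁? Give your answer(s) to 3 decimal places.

β₁ = 0.310

Entries of MᵀM: Σx·x = 115, Σx = 15, Σ1 = 6.
Moment sums: Σx·z = 54, Σz = 12.
Normal equations: [[115, 15]; [15, 6]]·[β₁, β₀]ᵀ = [54, 12]ᵀ.
det = 115·6 − 15² = 465.
β₁ = (54·6 − 15·12)/465 = 48/155; β₀ = (115·12 − 15·54)/465 = 38/31.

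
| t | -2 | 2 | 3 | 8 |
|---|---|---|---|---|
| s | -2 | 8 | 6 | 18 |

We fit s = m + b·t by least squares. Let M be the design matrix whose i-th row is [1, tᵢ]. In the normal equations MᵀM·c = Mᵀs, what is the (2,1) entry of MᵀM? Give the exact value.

Row 2 ↔ basis t, column 1 ↔ basis 1, so (MᵀM)_{2,1} = Σᵢ t = (-2)·(1) + (2)·(1) + (3)·(1) + (8)·(1) = 11.

11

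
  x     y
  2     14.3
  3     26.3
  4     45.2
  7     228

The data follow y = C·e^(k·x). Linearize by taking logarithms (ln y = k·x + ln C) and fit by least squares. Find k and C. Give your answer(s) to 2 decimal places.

k = 0.55, C = 4.92

Let Y = ln y. Fitting Y = k·x + ln C by least squares:
Σx = 16.0000, Σ(x)² = 78.0000, Σln y = 15.1703, Σx·ln y = 68.3790.
Normal system: [[78.0000, 16.0000]; [16.0000, 4]]·[k, ln C]ᵀ = [68.3790, 15.1703]ᵀ.
Solving (det = 56.0000): k = 0.54985, ln C = 1.59315, so C = exp(1.59315) = 4.91924.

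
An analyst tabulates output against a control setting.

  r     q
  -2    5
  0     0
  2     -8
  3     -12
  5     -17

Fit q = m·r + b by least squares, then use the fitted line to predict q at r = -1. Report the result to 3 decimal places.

q̂ = 2.130

Setting ∂/∂m … = 0 gives: 42·m + 8·b = -147;  8·m + 5·b = -32.
Δ = 42·5 − 8² = 146.
m = ((-147)·5 − 8·(-32))/146 = -479/146; b = (42·(-32) − 8·(-147))/146 = -84/73.
At r = -1: q̂ = (-479/146)·(-1) + (-84/73)·(1) = 311/146.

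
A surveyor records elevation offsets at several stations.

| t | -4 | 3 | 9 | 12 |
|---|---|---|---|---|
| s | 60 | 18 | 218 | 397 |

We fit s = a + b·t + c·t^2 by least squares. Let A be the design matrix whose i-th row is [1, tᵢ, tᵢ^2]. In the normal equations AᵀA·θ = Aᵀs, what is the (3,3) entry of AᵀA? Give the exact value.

27634

Row 3 ↔ basis t^2, column 3 ↔ basis t^2, so (AᵀA)_{3,3} = Σᵢ (t^2)·(t^2) = (16)·(16) + (9)·(9) + (81)·(81) + (144)·(144) = 27634.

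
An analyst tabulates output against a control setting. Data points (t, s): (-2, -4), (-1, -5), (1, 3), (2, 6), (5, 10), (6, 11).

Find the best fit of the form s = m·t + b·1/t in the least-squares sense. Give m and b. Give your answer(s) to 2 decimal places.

m = 1.84, b = 2.26

From the data, Σt·t = 71, Σt·1/t = 6, Σ1/t·1/t = 2311/900.
And Σt·s = 144, Σ1/t·s = 101/6.
Δ = 71·(2311/900) − 6² = 131681/900.
m = (144·(2311/900) − 6·(101/6))/(131681/900) = 241884/131681; b = (71·(101/6) − 6·144)/(131681/900) = 298050/131681.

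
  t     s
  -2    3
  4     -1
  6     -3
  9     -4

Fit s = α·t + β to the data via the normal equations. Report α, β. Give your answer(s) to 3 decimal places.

With design matrix X, XᵀX = [[137, 17]; [17, 4]] and Xᵀs = [-64, -5]ᵀ.
Determinant 137·4 − 17² = 259.
α = ((-64)·4 − 17·(-5))/259 = -171/259; β = (137·(-5) − 17·(-64))/259 = 403/259.

α = -0.660, β = 1.556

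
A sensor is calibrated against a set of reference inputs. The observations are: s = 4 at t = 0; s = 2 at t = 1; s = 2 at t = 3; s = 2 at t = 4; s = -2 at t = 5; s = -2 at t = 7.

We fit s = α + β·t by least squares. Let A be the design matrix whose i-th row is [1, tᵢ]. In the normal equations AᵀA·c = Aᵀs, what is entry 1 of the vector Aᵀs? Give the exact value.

Entry 1 ↔ basis 1, so (Aᵀs)_{1} = Σᵢ sᵢ = (1)·(4) + (1)·(2) + (1)·(2) + (1)·(2) + (1)·(-2) + (1)·(-2) = 6.

6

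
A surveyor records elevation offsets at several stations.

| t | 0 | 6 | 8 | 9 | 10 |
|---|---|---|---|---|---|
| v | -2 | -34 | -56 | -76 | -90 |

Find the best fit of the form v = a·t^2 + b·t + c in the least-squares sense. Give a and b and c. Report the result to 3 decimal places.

Compute the Gram sums: Σt^2·t^2 = 21953, Σt^2·t = 2457, Σt^2 = 281, Σt·t = 281, Σt = 33, Σ1 = 5.
Right-hand side: Σt^2·v = -19964, Σt·v = -2236, Σv = -258.
MᵀM·[a, b, c]ᵀ = Mᵀv becomes [[21953, 2457, 281]; [2457, 281, 33]; [281, 33, 5]]·[a, b, c]ᵀ = [-19964, -2236, -258]ᵀ.
Solving the 3×3 system (Gaussian elimination) gives a = -7547/8274, b = 355/1379, c = -16855/8274.

a = -0.912, b = 0.257, c = -2.037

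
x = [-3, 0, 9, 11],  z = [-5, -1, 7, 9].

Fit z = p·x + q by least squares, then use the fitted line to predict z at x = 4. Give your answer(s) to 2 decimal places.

From the data, Σx·x = 211, Σx = 17, Σ1 = 4.
And Σx·z = 177, Σz = 10.
Eliminating q: 4·(row 1) − 17·(row 2) gives 555·p = 4·177 − 17·10 = 538, so p = 538/555.
Then q = (10 − 17·(538/555))/4 = -899/555.
At x = 4: ẑ = (538/555)·(4) + (-899/555)·(1) = 1253/555.

ẑ = 2.26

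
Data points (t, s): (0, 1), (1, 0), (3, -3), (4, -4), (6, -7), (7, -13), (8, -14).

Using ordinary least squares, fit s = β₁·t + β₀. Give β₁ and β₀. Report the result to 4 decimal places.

β₁ = -1.9010, β₀ = 2.1615

Sums needed: Σt·t = 175, Σt = 29, Σ1 = 7.
Right-hand side: Σt·s = -270, Σs = -40.
Eliminating β₀: 7·(row 1) − 29·(row 2) gives 384·β₁ = 7·(-270) − 29·(-40) = -730, so β₁ = -365/192.
Then β₀ = ((-40) − 29·(-365/192))/7 = 415/192.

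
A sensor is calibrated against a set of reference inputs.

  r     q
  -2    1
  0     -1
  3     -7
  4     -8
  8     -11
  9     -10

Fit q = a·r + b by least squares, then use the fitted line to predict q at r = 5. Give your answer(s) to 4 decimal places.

q̂ = -7.4429

With design matrix X, XᵀX = [[174, 22]; [22, 6]] and Xᵀq = [-233, -36]ᵀ.
Δ = 174·6 − 22² = 560.
a = ((-233)·6 − 22·(-36))/560 = -303/280; b = (174·(-36) − 22·(-233))/560 = -569/280.
At r = 5: q̂ = (-303/280)·(5) + (-569/280)·(1) = -521/70.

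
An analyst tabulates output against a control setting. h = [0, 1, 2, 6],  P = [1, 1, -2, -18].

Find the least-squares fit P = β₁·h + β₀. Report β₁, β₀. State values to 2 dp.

β₁ = -3.40, β₀ = 3.14

Entries of XᵀX: Σh·h = 41, Σh = 9, Σ1 = 4.
For XᵀP: Σh·P = -111, ΣP = -18.
Δ = 41·4 − 9² = 83.
β₁ = ((-111)·4 − 9·(-18))/83 = -282/83; β₀ = (41·(-18) − 9·(-111))/83 = 261/83.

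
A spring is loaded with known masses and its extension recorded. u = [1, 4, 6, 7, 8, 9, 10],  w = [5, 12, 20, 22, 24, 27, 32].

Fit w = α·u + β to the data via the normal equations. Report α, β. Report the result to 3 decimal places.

With design matrix A, AᵀA = [[347, 45]; [45, 7]] and Aᵀw = [1082, 142]ᵀ.
Determinant 347·7 − 45² = 404.
α = (1082·7 − 45·142)/404 = 296/101; β = (347·142 − 45·1082)/404 = 146/101.

α = 2.931, β = 1.446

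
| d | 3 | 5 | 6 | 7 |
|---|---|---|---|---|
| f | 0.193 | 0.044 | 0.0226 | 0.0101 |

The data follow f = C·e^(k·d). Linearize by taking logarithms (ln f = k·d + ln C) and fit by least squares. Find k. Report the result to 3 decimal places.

Taking logs, ln f = k·d + ln C, so regress ln f on d.
Σd = 21.0000, Σ(d)² = 119.0000, Σln f = -13.1537, Σd·ln f = -75.4584.
Normal system: [[119.0000, 21.0000]; [21.0000, 4]]·[k, ln C]ᵀ = [-75.4584, -13.1537]ᵀ.
Slope k = (n·Σd·ln f − Σd·Σln f)/(n·Σ(d)² − (Σd)²) = (4·-75.4584 − 21.0000·-13.1537)/35.0000 = -0.73162; ln C = (Σln f − k·Σd)/n = 0.55261.

k = -0.732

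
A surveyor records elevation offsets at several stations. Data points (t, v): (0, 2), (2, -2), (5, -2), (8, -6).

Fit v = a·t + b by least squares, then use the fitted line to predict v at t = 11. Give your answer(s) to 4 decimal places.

v̂ = -8.3129

From the data, Σt·t = 93, Σt = 15, Σ1 = 4.
Moment sums: Σt·v = -62, Σv = -8.
Normal equations: [[93, 15]; [15, 4]]·[a, b]ᵀ = [-62, -8]ᵀ.
Eliminating b: 4·(row 1) − 15·(row 2) gives 147·a = 4·(-62) − 15·(-8) = -128, so a = -128/147.
Then b = ((-8) − 15·(-128/147))/4 = 62/49.
At t = 11: v̂ = (-128/147)·(11) + (62/49)·(1) = -1222/147.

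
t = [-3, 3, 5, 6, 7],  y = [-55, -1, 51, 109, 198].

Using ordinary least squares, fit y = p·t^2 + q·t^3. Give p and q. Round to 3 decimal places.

Sums needed: Σt^2·t^2 = 4484, Σt^2·t^3 = 27708, Σt^3·t^3 = 181388.
And Σt^2·y = 14397, Σt^3·y = 99291.
Normal equations: [[4484, 27708]; [27708, 181388]]·[p, q]ᵀ = [14397, 99291]ᵀ.
Eliminating q: 181388·(row 1) − 27708·(row 2) gives 45610528·p = 181388·14397 − 27708·99291 = -139711992, so p = -17463999/5701316.
Then q = (99291 − 27708·(-17463999/5701316))/181388 = 1447149/1425329.

p = -3.063, q = 1.015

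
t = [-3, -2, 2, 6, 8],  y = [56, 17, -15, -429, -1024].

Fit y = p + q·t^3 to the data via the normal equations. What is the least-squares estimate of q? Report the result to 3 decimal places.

Normal-equation sums: Σ1 = 5, Σt^3 = 701, Σt^3·t^3 = 309657.
For Mᵀy: Σy = -1395, Σt^3·y = -618720.
Normal equations: [[5, 701]; [701, 309657]]·[p, q]ᵀ = [-1395, -618720]ᵀ.
Eliminating q: 309657·(row 1) − 701·(row 2) gives 1056884·p = 309657·(-1395) − 701·(-618720) = 1751205, so p = 1751205/1056884.
Then q = ((-618720) − 701·(1751205/1056884))/309657 = -2115705/1056884.

q = -2.002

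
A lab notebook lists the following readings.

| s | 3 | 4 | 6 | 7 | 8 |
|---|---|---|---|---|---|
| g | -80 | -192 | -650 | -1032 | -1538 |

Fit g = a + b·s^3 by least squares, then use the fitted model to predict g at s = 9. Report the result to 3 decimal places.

ĝ = -2191.476

Sums needed: Σ1 = 5, Σs^3 = 1162, Σs^3·s^3 = 431274.
For Xᵀg: Σg = -3492, Σs^3·g = -1296280.
So XᵀX·[a, b]ᵀ = Xᵀg: [[5, 1162]; [1162, 431274]]·[a, b]ᵀ = [-3492, -1296280]ᵀ.
det = 5·431274 − 1162² = 806126.
a = ((-3492)·431274 − 1162·(-1296280))/806126 = 134276/403063; b = (5·(-1296280) − 1162·(-3492))/806126 = -1211848/403063.
At s = 9: ĝ = (134276/403063)·(1) + (-1211848/403063)·(729) = -883302916/403063.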